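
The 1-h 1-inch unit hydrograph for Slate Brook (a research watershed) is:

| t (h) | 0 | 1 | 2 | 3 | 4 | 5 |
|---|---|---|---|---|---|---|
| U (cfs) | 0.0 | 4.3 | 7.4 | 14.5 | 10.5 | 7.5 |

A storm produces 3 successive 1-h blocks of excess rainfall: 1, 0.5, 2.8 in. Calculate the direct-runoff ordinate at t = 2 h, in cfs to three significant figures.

Q ≈ 9.55 cfs

By discrete convolution, Q_j = Σ (P_i / 1 in) · U_{j−i}.
At t = 2 h (j=2): Q = (1/1)·7.4 + (0.5/1)·4.3 + (2.8/1)·0.0 = 9.55 cfs.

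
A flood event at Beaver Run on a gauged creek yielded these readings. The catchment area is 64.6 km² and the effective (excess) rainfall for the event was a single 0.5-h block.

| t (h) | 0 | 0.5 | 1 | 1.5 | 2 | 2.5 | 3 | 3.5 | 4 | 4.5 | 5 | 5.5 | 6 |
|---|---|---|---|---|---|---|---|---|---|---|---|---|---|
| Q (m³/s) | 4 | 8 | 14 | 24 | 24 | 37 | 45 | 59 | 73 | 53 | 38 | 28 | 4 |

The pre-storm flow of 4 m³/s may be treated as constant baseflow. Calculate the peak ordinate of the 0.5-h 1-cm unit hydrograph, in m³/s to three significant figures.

U_p ≈ 69.0 m³/s

Direct runoff: 0.0, 4.0, 10.0, 20.0, 20.0, 33.0, 41.0, 55.0, 69.0, 49.0, 34.0, 24.0, 0.0 m³/s; ΣQ_DR = 359.0 m³/s, peak = 69.0 m³/s.
Runoff depth d = ΣQ_DR·Δt / A = 359.0 × 1800 / (64.6 km²) = 10.00 mm.
The 1-cm UH is the DRH scaled by (10 mm)/d, so U_p = 69.0 × 10/10.00 = 69.0 m³/s.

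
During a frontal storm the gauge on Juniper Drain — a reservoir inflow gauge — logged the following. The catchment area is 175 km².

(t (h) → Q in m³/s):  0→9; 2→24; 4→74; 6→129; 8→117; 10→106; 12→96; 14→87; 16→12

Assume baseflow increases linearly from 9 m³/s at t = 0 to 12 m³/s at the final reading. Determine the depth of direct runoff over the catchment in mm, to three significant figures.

Direct runoff: 0.00, 14.62, 64.25, 118.88, 106.50, 95.12, 84.75, 75.38, 0.00 m³/s; ΣQ_DR = 559.5 m³/s.
V = ΣQ_DR · Δt = 559.5 × 7200 s = 4.028 × 10^6 m³.
Over A = 175 km², depth = V / A = 23.0 mm.

d ≈ 23.0 mm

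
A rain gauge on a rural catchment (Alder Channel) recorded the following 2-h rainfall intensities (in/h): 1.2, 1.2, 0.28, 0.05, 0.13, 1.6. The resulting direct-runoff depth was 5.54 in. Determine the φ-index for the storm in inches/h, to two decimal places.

Only the 3 blocks with intensity above φ contribute runoff: 1.2, 1.2, 1.6 in/h.
Σ(I−φ)·Δt = d  ⇒  (1.2+1.2+1.6 − 3φ)·2 = 5.54
φ = (4.000 − 5.54/2) / 3 = 0.41 in/h.

φ ≈ 0.41 in/h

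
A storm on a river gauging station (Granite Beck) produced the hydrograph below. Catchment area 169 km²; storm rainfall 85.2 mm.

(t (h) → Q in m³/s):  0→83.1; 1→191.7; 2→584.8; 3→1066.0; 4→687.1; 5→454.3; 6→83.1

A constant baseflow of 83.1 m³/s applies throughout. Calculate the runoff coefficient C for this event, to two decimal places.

C ≈ 0.64

ΣQ_DR = 2568 m³/s; V = ΣQ_DR·Δt = 9.246 × 10^6 m³.
Runoff depth d = V / A = 54.71 mm.
C = d / P = 54.71 / 85.2 = 0.64.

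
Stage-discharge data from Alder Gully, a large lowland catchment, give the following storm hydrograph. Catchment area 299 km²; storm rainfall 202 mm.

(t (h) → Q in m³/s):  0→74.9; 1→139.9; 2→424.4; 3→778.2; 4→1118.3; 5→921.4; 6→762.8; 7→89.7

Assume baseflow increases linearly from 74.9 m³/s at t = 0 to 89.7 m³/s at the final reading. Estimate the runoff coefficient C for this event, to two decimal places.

C ≈ 0.22

ΣQ_DR = 3651 m³/s; V = ΣQ_DR·Δt = 1.314 × 10^7 m³.
Runoff depth d = V / A = 43.96 mm.
C = d / P = 43.96 / 202 = 0.22.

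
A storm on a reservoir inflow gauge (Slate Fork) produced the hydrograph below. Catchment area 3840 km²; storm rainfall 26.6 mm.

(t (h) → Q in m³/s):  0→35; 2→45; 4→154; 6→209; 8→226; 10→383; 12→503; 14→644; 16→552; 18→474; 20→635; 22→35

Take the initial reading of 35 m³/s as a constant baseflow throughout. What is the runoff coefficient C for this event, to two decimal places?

ΣQ_DR = 3475 m³/s; V = ΣQ_DR·Δt = 2.502 × 10^7 m³.
Runoff depth d = V / A = 6.516 mm.
C = d / P = 6.516 / 26.6 = 0.24.

C ≈ 0.24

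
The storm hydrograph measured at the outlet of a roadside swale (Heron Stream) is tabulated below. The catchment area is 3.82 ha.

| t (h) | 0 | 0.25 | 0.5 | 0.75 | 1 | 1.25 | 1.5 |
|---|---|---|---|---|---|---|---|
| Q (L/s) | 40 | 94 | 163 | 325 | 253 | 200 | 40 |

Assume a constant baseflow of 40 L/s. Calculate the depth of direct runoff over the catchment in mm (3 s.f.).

Direct runoff: 0.0, 54.0, 123.0, 285.0, 213.0, 160.0, 0.0 L/s; ΣQ_DR = 835.0 L/s.
V = ΣQ_DR · Δt = 835.0 × 900 s = 7.515 × 10^5 L.
Over A = 3.82 ha, depth = V / A = 19.7 mm.

d ≈ 19.7 mm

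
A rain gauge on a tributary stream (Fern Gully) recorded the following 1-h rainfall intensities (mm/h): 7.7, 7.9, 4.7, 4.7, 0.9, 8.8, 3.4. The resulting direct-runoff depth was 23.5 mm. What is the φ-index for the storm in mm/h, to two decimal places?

Only the 6 blocks with intensity above φ contribute runoff: 7.7, 7.9, 4.7, 4.7, 8.8, 3.4 mm/h.
Σ(I−φ)·Δt = d  ⇒  (7.7+7.9+4.7+4.7+8.8+3.4 − 6φ)·1 = 23.5
φ = (37.20 − 23.5/1) / 6 = 2.28 mm/h.

φ ≈ 2.28 mm/h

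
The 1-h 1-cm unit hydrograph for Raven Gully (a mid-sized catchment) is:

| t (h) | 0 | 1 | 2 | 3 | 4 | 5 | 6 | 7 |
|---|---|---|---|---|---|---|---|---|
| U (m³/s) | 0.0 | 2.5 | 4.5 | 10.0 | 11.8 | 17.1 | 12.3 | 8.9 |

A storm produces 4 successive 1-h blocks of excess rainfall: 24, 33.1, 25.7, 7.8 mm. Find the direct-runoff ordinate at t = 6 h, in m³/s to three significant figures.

By discrete convolution, Q_j = Σ (P_i / 10 mm) · U_{j−i}.
At t = 6 h (j=6): Q = (24/10)·12.3 + (33.1/10)·17.1 + (25.7/10)·11.8 + (7.8/10)·10.0 = 124 m³/s.

Q ≈ 124 m³/s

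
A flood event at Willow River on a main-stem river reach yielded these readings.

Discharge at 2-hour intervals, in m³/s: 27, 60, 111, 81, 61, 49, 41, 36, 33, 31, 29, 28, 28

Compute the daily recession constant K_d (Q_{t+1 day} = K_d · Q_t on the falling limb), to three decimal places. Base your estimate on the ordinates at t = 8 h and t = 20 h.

K_d ≈ 0.226

Between t = 8 h and t = 20 h the flow falls from 61 to 29 m³/s over 6×2 h = 12 h.
Per-interval ratio K = (29/61)^(1/6) = 0.8834; K_d = K^(24/2) = 0.226.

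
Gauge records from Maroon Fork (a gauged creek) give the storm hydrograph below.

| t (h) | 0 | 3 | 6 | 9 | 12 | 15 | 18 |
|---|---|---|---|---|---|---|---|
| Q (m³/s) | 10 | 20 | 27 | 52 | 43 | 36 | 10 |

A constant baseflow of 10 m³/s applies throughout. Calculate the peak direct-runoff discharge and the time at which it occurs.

Q_p = 42.0 m³/s at t = 9 h

Subtracting baseflow gives direct-runoff ordinates: 0.0, 10.0, 17.0, 42.0, 33.0, 26.0, 0.0 m³/s.
The maximum is 42.0 m³/s, occurring at the reading for t = 9 h.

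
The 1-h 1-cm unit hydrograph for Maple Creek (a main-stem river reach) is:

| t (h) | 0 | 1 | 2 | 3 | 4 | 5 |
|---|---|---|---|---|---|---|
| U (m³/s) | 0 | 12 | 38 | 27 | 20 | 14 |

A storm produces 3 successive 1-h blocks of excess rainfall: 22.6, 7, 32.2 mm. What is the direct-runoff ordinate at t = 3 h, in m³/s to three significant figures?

By discrete convolution, Q_j = Σ (P_i / 10 mm) · U_{j−i}.
At t = 3 h (j=3): Q = (22.6/10)·27 + (7/10)·38 + (32.2/10)·12 = 126 m³/s.

Q ≈ 126 m³/s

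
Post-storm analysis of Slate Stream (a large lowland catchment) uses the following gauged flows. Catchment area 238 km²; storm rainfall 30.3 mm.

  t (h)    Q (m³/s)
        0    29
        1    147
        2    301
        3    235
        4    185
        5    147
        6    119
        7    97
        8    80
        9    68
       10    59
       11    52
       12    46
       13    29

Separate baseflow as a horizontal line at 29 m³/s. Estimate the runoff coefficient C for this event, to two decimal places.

ΣQ_DR = 1188 m³/s; V = ΣQ_DR·Δt = 4.277 × 10^6 m³.
Runoff depth d = V / A = 17.97 mm.
C = d / P = 17.97 / 30.3 = 0.59.

C ≈ 0.59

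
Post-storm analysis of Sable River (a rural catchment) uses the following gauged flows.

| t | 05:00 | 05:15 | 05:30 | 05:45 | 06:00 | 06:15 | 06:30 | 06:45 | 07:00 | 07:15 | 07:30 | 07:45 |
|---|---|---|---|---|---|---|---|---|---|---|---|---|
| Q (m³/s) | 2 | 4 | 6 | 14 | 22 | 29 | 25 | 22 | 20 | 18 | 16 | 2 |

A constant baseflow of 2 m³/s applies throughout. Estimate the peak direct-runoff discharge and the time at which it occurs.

Subtracting baseflow gives direct-runoff ordinates: 0.0, 2.0, 4.0, 12.0, 20.0, 27.0, 23.0, 20.0, 18.0, 16.0, 14.0, 0.0 m³/s.
The maximum is 27.0 m³/s, occurring at the reading for t = 06:15.

Q_p = 27.0 m³/s at t = 06:15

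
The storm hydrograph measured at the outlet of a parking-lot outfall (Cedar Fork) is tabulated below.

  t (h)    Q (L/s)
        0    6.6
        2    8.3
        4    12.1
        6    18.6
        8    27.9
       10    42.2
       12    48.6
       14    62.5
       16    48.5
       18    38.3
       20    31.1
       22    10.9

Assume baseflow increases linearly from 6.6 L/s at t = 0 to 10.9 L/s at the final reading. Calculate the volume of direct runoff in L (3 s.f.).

Direct-runoff ordinates (Q − Q_b): 0.00, 1.31, 4.72, 10.83, 19.74, 33.65, 39.65, 53.16, 38.77, 28.18, 20.59, 0.00 L/s.
ΣQ_DR = 250.6 L/s.
With Δt = 2 h = 7200 s, V = ΣQ_DR · Δt = 250.6 × 7200 = 1.80 × 10^6 L.

V ≈ 1.80 × 10^6 L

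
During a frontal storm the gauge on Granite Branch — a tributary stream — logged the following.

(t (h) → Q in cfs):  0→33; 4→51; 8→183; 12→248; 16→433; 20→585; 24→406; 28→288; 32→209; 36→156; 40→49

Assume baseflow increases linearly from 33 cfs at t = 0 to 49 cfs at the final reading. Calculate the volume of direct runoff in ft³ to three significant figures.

V ≈ 3.15 × 10^7 ft³

Direct-runoff ordinates (Q − Q_b): 0.00, 16.40, 146.80, 210.20, 393.60, 544.00, 363.40, 243.80, 163.20, 108.60, 0.00 cfs.
ΣQ_DR = 2190 cfs.
With Δt = 4 h = 14400 s, V = ΣQ_DR · Δt = 2190 × 14400 = 3.15 × 10^7 ft³.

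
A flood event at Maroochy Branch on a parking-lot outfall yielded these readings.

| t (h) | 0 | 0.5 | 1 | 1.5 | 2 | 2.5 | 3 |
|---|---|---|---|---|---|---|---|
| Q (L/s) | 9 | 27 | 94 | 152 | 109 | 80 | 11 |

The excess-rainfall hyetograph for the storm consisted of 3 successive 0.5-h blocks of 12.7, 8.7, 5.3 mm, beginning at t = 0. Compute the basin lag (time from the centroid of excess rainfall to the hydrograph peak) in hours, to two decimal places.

t_L ≈ 0.89 h

Centroid of excess rainfall: t_c = Σ P_i·t̄_i / ΣP_i = 0.6114 h (block centres at 0.25, 0.75, 1.25 h).
Hydrograph peak occurs at t = 1.5 h, so basin lag t_L = 1.5 − 0.6114 = 0.89 h.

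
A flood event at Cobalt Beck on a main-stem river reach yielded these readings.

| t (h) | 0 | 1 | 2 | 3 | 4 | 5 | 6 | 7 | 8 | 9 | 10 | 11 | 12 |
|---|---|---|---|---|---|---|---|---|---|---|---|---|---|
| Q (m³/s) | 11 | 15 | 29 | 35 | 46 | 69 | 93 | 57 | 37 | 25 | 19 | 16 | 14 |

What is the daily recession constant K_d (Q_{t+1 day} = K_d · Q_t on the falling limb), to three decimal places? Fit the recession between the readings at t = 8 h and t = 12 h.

Between t = 8 h and t = 12 h the flow falls from 37 to 14 m³/s over 4×1 h = 4 h.
Per-interval ratio K = (14/37)^(1/4) = 0.7843; K_d = K^(24/1) = 0.003.

K_d ≈ 0.003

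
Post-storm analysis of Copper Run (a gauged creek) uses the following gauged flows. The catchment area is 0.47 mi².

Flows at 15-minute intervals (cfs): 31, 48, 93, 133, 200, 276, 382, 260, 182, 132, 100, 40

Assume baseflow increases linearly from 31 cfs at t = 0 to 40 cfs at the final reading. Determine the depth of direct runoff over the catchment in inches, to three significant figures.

Direct runoff: 0.00, 16.18, 60.36, 99.55, 165.73, 240.91, 346.09, 223.27, 144.45, 93.64, 60.82, 0.00 cfs; ΣQ_DR = 1451 cfs.
V = ΣQ_DR · Δt = 1451 × 900 s = 1.306 × 10^6 ft³.
Over A = 0.47 mi², depth = V / A = 1.20 in.

d ≈ 1.20 in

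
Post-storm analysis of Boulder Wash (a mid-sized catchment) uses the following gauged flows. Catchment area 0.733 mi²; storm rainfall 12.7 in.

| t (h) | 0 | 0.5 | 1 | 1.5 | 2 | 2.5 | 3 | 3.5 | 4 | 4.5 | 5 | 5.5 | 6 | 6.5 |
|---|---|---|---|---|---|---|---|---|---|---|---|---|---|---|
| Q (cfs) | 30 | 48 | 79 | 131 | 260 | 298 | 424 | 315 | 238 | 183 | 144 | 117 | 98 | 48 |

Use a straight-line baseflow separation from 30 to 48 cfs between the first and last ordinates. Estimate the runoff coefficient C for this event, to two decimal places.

ΣQ_DR = 1867 cfs; V = ΣQ_DR·Δt = 3.361 × 10^6 ft³.
Runoff depth d = V / A = 1.973 in.
C = d / P = 1.973 / 12.7 = 0.16.

C ≈ 0.16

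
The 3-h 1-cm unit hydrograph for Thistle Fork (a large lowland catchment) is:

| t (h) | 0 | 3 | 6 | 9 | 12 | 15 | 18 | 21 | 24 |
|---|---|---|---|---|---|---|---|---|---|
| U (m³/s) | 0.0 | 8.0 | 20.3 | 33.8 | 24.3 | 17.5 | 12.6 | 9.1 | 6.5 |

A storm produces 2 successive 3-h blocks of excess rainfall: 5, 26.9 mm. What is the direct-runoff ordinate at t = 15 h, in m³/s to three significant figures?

Q ≈ 74.1 m³/s

By discrete convolution, Q_j = Σ (P_i / 10 mm) · U_{j−i}.
At t = 15 h (j=5): Q = (5/10)·17.5 + (26.9/10)·24.3 = 74.1 m³/s.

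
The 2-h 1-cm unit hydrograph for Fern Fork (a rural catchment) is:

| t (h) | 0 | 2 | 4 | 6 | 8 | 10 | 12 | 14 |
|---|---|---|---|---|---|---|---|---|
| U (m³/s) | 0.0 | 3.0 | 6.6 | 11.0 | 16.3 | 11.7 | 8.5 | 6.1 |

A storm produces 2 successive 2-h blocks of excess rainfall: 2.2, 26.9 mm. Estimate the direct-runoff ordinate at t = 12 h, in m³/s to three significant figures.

Q ≈ 33.3 m³/s

By discrete convolution, Q_j = Σ (P_i / 10 mm) · U_{j−i}.
At t = 12 h (j=6): Q = (2.2/10)·8.5 + (26.9/10)·11.7 = 33.3 m³/s.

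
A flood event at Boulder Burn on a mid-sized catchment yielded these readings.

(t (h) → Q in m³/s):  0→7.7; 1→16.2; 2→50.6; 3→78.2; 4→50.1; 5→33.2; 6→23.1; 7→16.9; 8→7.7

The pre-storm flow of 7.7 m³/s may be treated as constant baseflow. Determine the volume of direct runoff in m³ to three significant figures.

Direct-runoff ordinates (Q − Q_b): 0.0, 8.5, 42.9, 70.5, 42.4, 25.5, 15.4, 9.2, 0.0 m³/s.
ΣQ_DR = 214.4 m³/s.
With Δt = 1 h = 3600 s, V = ΣQ_DR · Δt = 214.4 × 3600 = 7.72 × 10^5 m³.

V ≈ 7.72 × 10^5 m³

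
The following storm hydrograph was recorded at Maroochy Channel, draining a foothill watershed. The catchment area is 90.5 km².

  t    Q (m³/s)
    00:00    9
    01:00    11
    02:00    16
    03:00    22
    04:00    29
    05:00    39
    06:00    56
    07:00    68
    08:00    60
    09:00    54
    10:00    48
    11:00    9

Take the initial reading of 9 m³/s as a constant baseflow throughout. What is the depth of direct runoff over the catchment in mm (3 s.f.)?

Direct runoff: 0.0, 2.0, 7.0, 13.0, 20.0, 30.0, 47.0, 59.0, 51.0, 45.0, 39.0, 0.0 m³/s; ΣQ_DR = 313.0 m³/s.
V = ΣQ_DR · Δt = 313.0 × 3600 s = 1.127 × 10^6 m³.
Over A = 90.5 km², depth = V / A = 12.5 mm.

d ≈ 12.5 mm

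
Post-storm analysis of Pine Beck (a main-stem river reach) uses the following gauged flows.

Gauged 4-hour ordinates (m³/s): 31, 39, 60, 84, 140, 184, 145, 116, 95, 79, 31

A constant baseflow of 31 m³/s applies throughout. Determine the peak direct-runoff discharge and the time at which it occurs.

Q_p = 153.0 m³/s at t = 20 h

Subtracting baseflow gives direct-runoff ordinates: 0.0, 8.0, 29.0, 53.0, 109.0, 153.0, 114.0, 85.0, 64.0, 48.0, 0.0 m³/s.
The maximum is 153.0 m³/s, occurring at the reading for t = 20 h.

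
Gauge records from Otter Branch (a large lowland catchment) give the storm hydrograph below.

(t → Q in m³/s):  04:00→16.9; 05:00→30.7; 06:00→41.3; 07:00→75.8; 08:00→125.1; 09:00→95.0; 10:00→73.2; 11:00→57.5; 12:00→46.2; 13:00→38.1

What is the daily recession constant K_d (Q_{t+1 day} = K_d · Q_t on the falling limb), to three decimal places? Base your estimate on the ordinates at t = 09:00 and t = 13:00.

Between t = 09:00 and t = 13:00 the flow falls from 95.0 to 38.1 m³/s over 4×1 h = 4 h.
Per-interval ratio K = (38.1/95.0)^(1/4) = 0.7958; K_d = K^(24/1) = 0.004.

K_d ≈ 0.004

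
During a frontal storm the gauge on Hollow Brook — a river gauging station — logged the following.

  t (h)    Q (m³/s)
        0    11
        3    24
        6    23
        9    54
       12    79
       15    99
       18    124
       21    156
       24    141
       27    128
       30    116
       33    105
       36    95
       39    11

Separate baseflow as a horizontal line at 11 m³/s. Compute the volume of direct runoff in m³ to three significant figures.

V ≈ 1.09 × 10^7 m³

Direct-runoff ordinates (Q − Q_b): 0.0, 13.0, 12.0, 43.0, 68.0, 88.0, 113.0, 145.0, 130.0, 117.0, 105.0, 94.0, 84.0, 0.0 m³/s.
ΣQ_DR = 1012 m³/s.
With Δt = 3 h = 10800 s, V = ΣQ_DR · Δt = 1012 × 10800 = 1.09 × 10^7 m³.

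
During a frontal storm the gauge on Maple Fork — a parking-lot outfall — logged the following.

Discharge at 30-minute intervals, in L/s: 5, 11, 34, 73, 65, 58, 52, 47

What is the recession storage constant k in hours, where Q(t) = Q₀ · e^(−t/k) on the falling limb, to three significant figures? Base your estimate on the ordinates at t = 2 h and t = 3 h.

k ≈ 4.48 h

On the falling limb, Q drops from 65 to 52 L/s between t = 2 h and t = 3 h (Δt = 1 h).
k = −Δt / ln(Q₂/Q₁) = −1 / ln(52/65) = 4.48 h.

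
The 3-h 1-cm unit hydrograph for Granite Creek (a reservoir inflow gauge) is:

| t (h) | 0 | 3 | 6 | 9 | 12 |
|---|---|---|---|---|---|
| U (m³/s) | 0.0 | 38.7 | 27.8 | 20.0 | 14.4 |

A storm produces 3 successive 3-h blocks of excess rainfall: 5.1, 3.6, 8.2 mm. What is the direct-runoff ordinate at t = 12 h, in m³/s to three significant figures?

Q ≈ 37.3 m³/s

By discrete convolution, Q_j = Σ (P_i / 10 mm) · U_{j−i}.
At t = 12 h (j=4): Q = (5.1/10)·14.4 + (3.6/10)·20.0 + (8.2/10)·27.8 = 37.3 m³/s.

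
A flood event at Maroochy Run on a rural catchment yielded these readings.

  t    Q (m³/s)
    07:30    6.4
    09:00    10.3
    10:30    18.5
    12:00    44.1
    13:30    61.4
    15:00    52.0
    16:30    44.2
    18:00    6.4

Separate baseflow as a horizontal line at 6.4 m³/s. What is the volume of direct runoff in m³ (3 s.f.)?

Direct-runoff ordinates (Q − Q_b): 0.0, 3.9, 12.1, 37.7, 55.0, 45.6, 37.8, 0.0 m³/s.
ΣQ_DR = 192.1 m³/s.
With Δt = 1.5 h = 5400 s, V = ΣQ_DR · Δt = 192.1 × 5400 = 1.04 × 10^6 m³.

V ≈ 1.04 × 10^6 m³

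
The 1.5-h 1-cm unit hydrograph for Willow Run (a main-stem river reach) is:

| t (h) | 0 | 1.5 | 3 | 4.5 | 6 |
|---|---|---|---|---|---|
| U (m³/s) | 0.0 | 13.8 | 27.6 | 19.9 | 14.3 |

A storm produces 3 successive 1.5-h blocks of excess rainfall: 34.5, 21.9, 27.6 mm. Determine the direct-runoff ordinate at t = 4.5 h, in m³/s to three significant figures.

By discrete convolution, Q_j = Σ (P_i / 10 mm) · U_{j−i}.
At t = 4.5 h (j=3): Q = (34.5/10)·19.9 + (21.9/10)·27.6 + (27.6/10)·13.8 = 167 m³/s.

Q ≈ 167 m³/s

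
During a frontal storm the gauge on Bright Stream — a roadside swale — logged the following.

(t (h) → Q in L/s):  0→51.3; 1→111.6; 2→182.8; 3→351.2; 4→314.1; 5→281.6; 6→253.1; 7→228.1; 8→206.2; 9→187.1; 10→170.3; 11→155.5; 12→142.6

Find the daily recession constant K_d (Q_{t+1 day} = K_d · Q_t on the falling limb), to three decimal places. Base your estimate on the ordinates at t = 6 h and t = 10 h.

Between t = 6 h and t = 10 h the flow falls from 253.1 to 170.3 L/s over 4×1 h = 4 h.
Per-interval ratio K = (170.3/253.1)^(1/4) = 0.9057; K_d = K^(24/1) = 0.093.

K_d ≈ 0.093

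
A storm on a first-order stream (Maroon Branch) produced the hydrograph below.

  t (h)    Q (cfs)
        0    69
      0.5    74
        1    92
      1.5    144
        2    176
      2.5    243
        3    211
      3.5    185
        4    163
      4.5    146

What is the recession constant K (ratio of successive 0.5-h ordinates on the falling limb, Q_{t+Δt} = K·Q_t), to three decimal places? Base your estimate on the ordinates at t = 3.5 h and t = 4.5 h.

Using the recession-limb readings at t = 3.5 h and t = 4.5 h: Q falls from 185 to 146 cfs over 2 intervals.
K = (Q₂/Q₁)^(1/2) = (146/185)^(1/2) = 0.888.

K ≈ 0.888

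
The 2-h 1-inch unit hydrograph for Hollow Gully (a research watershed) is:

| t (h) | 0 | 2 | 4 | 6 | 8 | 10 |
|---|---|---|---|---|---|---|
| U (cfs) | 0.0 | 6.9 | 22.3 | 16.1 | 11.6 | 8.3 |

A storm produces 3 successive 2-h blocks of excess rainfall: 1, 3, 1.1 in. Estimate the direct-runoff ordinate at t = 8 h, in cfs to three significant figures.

By discrete convolution, Q_j = Σ (P_i / 1 in) · U_{j−i}.
At t = 8 h (j=4): Q = (1/1)·11.6 + (3/1)·16.1 + (1.1/1)·22.3 = 84.4 cfs.

Q ≈ 84.4 cfs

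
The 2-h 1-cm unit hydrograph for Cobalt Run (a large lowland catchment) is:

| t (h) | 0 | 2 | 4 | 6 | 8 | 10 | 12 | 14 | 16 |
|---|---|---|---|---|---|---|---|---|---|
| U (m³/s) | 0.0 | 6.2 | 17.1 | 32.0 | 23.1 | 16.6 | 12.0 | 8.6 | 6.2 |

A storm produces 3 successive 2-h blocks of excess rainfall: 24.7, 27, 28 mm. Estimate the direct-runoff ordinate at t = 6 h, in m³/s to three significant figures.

By discrete convolution, Q_j = Σ (P_i / 10 mm) · U_{j−i}.
At t = 6 h (j=3): Q = (24.7/10)·32.0 + (27/10)·17.1 + (28/10)·6.2 = 143 m³/s.

Q ≈ 143 m³/s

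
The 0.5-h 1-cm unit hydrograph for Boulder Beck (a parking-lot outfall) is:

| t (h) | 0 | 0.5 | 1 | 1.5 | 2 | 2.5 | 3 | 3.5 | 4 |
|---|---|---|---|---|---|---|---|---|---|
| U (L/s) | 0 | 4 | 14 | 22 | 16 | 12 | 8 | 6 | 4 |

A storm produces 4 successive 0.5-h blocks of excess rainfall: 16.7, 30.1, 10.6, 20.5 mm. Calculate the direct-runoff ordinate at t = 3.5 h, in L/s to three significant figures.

By discrete convolution, Q_j = Σ (P_i / 10 mm) · U_{j−i}.
At t = 3.5 h (j=7): Q = (16.7/10)·6 + (30.1/10)·8 + (10.6/10)·12 + (20.5/10)·16 = 79.6 L/s.

Q ≈ 79.6 L/s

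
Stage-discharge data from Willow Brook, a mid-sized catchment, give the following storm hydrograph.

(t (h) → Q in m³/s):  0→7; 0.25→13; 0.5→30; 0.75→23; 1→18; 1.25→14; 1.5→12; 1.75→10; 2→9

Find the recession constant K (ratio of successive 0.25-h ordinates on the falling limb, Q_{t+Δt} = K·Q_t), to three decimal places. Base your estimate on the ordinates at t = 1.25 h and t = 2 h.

Using the recession-limb readings at t = 1.25 h and t = 2 h: Q falls from 14 to 9 m³/s over 3 intervals.
K = (Q₂/Q₁)^(1/3) = (9/14)^(1/3) = 0.863.

K ≈ 0.863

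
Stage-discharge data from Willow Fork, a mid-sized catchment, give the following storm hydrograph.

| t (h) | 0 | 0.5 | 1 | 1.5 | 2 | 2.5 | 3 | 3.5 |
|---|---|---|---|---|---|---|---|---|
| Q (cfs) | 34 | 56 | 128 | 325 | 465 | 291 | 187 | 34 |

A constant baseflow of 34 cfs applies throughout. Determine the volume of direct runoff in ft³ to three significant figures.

Direct-runoff ordinates (Q − Q_b): 0.0, 22.0, 94.0, 291.0, 431.0, 257.0, 153.0, 0.0 cfs.
ΣQ_DR = 1248 cfs.
With Δt = 0.5 h = 1800 s, V = ΣQ_DR · Δt = 1248 × 1800 = 2.25 × 10^6 ft³.

V ≈ 2.25 × 10^6 ft³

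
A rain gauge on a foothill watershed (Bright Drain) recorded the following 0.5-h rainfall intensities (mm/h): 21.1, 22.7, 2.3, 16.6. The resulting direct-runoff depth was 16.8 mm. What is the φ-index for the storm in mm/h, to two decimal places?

φ ≈ 8.93 mm/h

Only the 3 blocks with intensity above φ contribute runoff: 21.1, 22.7, 16.6 mm/h.
Σ(I−φ)·Δt = d  ⇒  (21.1+22.7+16.6 − 3φ)·0.5 = 16.8
φ = (60.40 − 16.8/0.5) / 3 = 8.93 mm/h.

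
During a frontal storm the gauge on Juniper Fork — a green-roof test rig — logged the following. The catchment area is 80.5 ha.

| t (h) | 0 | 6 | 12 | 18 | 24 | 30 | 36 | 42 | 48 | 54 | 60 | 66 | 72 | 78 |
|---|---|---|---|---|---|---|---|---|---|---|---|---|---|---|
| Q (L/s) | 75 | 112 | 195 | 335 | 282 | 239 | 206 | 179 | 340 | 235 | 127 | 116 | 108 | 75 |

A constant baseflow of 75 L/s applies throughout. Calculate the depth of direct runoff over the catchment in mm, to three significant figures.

d ≈ 42.2 mm

Direct runoff: 0.0, 37.0, 120.0, 260.0, 207.0, 164.0, 131.0, 104.0, 265.0, 160.0, 52.0, 41.0, 33.0, 0.0 L/s; ΣQ_DR = 1574 L/s.
V = ΣQ_DR · Δt = 1574 × 21600 s = 3.400 × 10^7 L.
Over A = 80.5 ha, depth = V / A = 42.2 mm.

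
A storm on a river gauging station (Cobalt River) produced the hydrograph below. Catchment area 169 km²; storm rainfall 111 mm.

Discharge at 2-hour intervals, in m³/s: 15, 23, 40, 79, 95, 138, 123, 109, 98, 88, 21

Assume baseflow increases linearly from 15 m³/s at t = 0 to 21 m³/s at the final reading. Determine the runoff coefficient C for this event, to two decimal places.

ΣQ_DR = 631.0 m³/s; V = ΣQ_DR·Δt = 4.543 × 10^6 m³.
Runoff depth d = V / A = 26.88 mm.
C = d / P = 26.88 / 111 = 0.24.

C ≈ 0.24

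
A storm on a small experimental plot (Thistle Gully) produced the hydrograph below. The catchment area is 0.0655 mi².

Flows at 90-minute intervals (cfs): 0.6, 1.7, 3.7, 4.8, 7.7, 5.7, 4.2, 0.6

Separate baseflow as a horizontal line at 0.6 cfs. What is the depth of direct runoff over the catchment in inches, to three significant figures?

Direct runoff: 0.0, 1.1, 3.1, 4.2, 7.1, 5.1, 3.6, 0.0 cfs; ΣQ_DR = 24.20 cfs.
V = ΣQ_DR · Δt = 24.20 × 5400 s = 1.307 × 10^5 ft³.
Over A = 0.0655 mi², depth = V / A = 0.859 in.

d ≈ 0.859 in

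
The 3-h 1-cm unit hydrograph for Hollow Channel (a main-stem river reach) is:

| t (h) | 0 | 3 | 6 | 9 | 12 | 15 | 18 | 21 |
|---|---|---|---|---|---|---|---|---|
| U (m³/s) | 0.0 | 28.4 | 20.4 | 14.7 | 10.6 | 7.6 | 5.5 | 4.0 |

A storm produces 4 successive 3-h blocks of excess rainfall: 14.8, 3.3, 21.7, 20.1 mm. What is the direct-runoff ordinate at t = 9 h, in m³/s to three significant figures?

By discrete convolution, Q_j = Σ (P_i / 10 mm) · U_{j−i}.
At t = 9 h (j=3): Q = (14.8/10)·14.7 + (3.3/10)·20.4 + (21.7/10)·28.4 + (20.1/10)·0.0 = 90.1 m³/s.

Q ≈ 90.1 m³/s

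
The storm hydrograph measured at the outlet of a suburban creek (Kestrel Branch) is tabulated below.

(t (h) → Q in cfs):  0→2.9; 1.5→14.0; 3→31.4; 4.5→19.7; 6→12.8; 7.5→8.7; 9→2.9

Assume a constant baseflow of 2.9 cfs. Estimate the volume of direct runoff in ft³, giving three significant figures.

V ≈ 3.89 × 10^5 ft³

Direct-runoff ordinates (Q − Q_b): 0.0, 11.1, 28.5, 16.8, 9.9, 5.8, 0.0 cfs.
ΣQ_DR = 72.10 cfs.
With Δt = 1.5 h = 5400 s, V = ΣQ_DR · Δt = 72.10 × 5400 = 3.89 × 10^5 ft³.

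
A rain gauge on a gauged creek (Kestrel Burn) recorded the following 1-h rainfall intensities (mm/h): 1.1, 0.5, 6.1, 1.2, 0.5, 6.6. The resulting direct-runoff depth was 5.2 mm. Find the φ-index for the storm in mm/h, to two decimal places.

Only the 2 blocks with intensity above φ contribute runoff: 6.1, 6.6 mm/h.
Σ(I−φ)·Δt = d  ⇒  (6.1+6.6 − 2φ)·1 = 5.2
φ = (12.70 − 5.2/1) / 2 = 3.75 mm/h.

φ ≈ 3.75 mm/h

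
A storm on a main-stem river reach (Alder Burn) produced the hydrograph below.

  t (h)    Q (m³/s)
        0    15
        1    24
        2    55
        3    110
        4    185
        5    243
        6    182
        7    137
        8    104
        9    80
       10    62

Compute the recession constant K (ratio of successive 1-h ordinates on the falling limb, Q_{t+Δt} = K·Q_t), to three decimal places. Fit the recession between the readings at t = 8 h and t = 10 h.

Using the recession-limb readings at t = 8 h and t = 10 h: Q falls from 104 to 62 m³/s over 2 intervals.
K = (Q₂/Q₁)^(1/2) = (62/104)^(1/2) = 0.772.

K ≈ 0.772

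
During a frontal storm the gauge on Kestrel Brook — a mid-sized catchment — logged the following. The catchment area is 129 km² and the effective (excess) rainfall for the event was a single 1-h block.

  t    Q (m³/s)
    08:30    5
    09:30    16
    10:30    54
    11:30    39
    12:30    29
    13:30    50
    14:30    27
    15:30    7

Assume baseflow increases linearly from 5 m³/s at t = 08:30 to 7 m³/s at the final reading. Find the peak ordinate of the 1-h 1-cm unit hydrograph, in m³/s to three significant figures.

Direct runoff: 0.00, 10.71, 48.43, 33.14, 22.86, 43.57, 20.29, 0.00 m³/s; ΣQ_DR = 179.0 m³/s, peak = 48.43 m³/s.
Runoff depth d = ΣQ_DR·Δt / A = 179.0 × 3600 / (129 km²) = 4.995 mm.
The 1-cm UH is the DRH scaled by (10 mm)/d, so U_p = 48.43 × 10/4.995 = 96.9 m³/s.

U_p ≈ 96.9 m³/s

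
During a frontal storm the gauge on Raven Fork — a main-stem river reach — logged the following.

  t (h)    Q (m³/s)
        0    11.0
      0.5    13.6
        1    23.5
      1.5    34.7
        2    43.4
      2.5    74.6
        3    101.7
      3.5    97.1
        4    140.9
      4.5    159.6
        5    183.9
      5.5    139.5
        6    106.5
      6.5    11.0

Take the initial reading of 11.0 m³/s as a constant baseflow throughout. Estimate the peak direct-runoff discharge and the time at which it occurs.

Q_p = 172.9 m³/s at t = 5 h

Subtracting baseflow gives direct-runoff ordinates: 0.0, 2.6, 12.5, 23.7, 32.4, 63.6, 90.7, 86.1, 129.9, 148.6, 172.9, 128.5, 95.5, 0.0 m³/s.
The maximum is 172.9 m³/s, occurring at the reading for t = 5 h.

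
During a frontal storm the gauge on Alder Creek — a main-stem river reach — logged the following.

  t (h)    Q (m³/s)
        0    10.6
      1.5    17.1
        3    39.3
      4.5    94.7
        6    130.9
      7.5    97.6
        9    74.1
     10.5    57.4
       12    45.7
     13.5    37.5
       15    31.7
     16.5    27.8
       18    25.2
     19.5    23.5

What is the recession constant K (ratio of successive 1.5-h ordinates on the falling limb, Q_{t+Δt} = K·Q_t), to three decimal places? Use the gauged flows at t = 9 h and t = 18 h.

Using the recession-limb readings at t = 9 h and t = 18 h: Q falls from 74.1 to 25.2 m³/s over 6 intervals.
K = (Q₂/Q₁)^(1/6) = (25.2/74.1)^(1/6) = 0.835.

K ≈ 0.835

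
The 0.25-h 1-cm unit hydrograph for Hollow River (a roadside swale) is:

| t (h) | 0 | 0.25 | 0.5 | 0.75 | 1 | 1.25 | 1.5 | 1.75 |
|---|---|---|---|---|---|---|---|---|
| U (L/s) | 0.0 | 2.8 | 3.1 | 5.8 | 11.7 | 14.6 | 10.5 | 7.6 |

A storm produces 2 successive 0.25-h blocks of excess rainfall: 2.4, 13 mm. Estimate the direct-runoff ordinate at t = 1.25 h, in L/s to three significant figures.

By discrete convolution, Q_j = Σ (P_i / 10 mm) · U_{j−i}.
At t = 1.25 h (j=5): Q = (2.4/10)·14.6 + (13/10)·11.7 = 18.7 L/s.

Q ≈ 18.7 L/s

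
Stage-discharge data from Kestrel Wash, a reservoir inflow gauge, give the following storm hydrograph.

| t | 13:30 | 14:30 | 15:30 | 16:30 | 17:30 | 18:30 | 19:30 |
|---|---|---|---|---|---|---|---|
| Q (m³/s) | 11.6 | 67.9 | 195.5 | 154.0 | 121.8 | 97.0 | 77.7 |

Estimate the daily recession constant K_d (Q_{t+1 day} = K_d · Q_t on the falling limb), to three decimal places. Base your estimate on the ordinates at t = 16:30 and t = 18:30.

K_d ≈ 0.004

Between t = 16:30 and t = 18:30 the flow falls from 154.0 to 97.0 m³/s over 2×1 h = 2 h.
Per-interval ratio K = (97.0/154.0)^(1/2) = 0.7936; K_d = K^(24/1) = 0.004.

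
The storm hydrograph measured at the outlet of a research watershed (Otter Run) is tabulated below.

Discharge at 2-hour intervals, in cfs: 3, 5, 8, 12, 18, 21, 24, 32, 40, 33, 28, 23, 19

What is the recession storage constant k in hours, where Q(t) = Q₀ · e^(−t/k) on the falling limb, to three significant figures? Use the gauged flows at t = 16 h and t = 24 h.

k ≈ 10.7 h

On the falling limb, Q drops from 40 to 19 cfs between t = 16 h and t = 24 h (Δt = 8 h).
k = −Δt / ln(Q₂/Q₁) = −8 / ln(19/40) = 10.7 h.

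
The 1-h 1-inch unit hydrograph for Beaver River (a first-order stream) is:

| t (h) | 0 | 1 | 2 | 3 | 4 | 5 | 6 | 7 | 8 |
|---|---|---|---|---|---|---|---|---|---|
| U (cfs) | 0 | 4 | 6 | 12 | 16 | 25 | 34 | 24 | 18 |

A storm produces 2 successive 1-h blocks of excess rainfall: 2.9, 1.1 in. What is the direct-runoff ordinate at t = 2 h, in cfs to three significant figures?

Q ≈ 21.8 cfs

By discrete convolution, Q_j = Σ (P_i / 1 in) · U_{j−i}.
At t = 2 h (j=2): Q = (2.9/1)·6 + (1.1/1)·4 = 21.8 cfs.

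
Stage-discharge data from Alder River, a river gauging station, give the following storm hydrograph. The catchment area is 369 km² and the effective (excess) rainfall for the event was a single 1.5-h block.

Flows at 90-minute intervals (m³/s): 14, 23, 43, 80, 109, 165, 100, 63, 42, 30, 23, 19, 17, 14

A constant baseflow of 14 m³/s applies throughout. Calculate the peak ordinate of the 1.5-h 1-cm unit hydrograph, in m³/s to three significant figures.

Direct runoff: 0.0, 9.0, 29.0, 66.0, 95.0, 151.0, 86.0, 49.0, 28.0, 16.0, 9.0, 5.0, 3.0, 0.0 m³/s; ΣQ_DR = 546.0 m³/s, peak = 151.0 m³/s.
Runoff depth d = ΣQ_DR·Δt / A = 546.0 × 5400 / (369 km²) = 7.990 mm.
The 1-cm UH is the DRH scaled by (10 mm)/d, so U_p = 151.0 × 10/7.990 = 189 m³/s.

U_p ≈ 189 m³/s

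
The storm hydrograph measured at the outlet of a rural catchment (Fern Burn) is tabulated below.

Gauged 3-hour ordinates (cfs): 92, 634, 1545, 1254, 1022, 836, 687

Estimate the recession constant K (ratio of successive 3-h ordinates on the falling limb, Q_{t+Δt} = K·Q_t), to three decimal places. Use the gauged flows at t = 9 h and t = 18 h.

K ≈ 0.818

Using the recession-limb readings at t = 9 h and t = 18 h: Q falls from 1254 to 687 cfs over 3 intervals.
K = (Q₂/Q₁)^(1/3) = (687/1254)^(1/3) = 0.818.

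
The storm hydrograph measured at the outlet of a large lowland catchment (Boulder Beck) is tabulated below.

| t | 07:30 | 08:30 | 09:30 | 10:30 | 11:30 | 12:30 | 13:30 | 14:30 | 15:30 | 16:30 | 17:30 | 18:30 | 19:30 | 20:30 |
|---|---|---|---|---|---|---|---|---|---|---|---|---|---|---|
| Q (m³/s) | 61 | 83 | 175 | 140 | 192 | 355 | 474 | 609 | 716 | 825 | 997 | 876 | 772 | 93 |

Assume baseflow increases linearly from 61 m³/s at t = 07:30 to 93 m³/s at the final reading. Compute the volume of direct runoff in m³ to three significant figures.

Direct-runoff ordinates (Q − Q_b): 0.00, 19.54, 109.08, 71.62, 121.15, 281.69, 398.23, 530.77, 635.31, 741.85, 911.38, 787.92, 681.46, 0.00 m³/s.
ΣQ_DR = 5290 m³/s.
With Δt = 1 h = 3600 s, V = ΣQ_DR · Δt = 5290 × 3600 = 1.90 × 10^7 m³.

V ≈ 1.90 × 10^7 m³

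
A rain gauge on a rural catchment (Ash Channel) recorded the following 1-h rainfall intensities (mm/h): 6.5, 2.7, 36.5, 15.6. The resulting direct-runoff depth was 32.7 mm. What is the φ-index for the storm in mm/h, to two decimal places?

φ ≈ 9.70 mm/h

Only the 2 blocks with intensity above φ contribute runoff: 36.5, 15.6 mm/h.
Σ(I−φ)·Δt = d  ⇒  (36.5+15.6 − 2φ)·1 = 32.7
φ = (52.10 − 32.7/1) / 2 = 9.70 mm/h.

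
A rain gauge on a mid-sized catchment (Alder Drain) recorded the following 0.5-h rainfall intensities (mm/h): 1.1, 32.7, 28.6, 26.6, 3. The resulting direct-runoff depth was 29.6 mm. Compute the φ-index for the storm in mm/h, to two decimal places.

Only the 3 blocks with intensity above φ contribute runoff: 32.7, 28.6, 26.6 mm/h.
Σ(I−φ)·Δt = d  ⇒  (32.7+28.6+26.6 − 3φ)·0.5 = 29.6
φ = (87.90 − 29.6/0.5) / 3 = 9.57 mm/h.

φ ≈ 9.57 mm/h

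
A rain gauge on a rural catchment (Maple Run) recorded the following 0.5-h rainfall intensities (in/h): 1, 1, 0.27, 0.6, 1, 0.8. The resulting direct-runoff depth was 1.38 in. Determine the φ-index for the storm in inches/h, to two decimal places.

Only the 5 blocks with intensity above φ contribute runoff: 1, 1, 0.6, 1, 0.8 in/h.
Σ(I−φ)·Δt = d  ⇒  (1+1+0.6+1+0.8 − 5φ)·0.5 = 1.38
φ = (4.400 − 1.38/0.5) / 5 = 0.33 in/h.

φ ≈ 0.33 in/h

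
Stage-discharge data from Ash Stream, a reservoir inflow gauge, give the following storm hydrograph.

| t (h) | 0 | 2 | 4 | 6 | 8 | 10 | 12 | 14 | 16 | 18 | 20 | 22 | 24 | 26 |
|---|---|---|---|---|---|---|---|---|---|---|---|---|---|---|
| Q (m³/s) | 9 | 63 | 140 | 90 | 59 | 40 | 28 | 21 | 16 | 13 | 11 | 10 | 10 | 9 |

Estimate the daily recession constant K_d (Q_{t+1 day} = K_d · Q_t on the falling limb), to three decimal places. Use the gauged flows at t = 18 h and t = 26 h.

K_d ≈ 0.332

Between t = 18 h and t = 26 h the flow falls from 13 to 9 m³/s over 4×2 h = 8 h.
Per-interval ratio K = (9/13)^(1/4) = 0.9122; K_d = K^(24/2) = 0.332.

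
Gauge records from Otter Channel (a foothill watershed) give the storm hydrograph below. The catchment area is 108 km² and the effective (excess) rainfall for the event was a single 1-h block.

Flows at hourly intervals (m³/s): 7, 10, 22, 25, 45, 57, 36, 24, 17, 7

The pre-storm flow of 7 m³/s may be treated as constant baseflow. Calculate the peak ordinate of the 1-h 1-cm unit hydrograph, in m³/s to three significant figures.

Direct runoff: 0.0, 3.0, 15.0, 18.0, 38.0, 50.0, 29.0, 17.0, 10.0, 0.0 m³/s; ΣQ_DR = 180.0 m³/s, peak = 50.0 m³/s.
Runoff depth d = ΣQ_DR·Δt / A = 180.0 × 3600 / (108 km²) = 6.000 mm.
The 1-cm UH is the DRH scaled by (10 mm)/d, so U_p = 50.0 × 10/6.000 = 83.3 m³/s.

U_p ≈ 83.3 m³/s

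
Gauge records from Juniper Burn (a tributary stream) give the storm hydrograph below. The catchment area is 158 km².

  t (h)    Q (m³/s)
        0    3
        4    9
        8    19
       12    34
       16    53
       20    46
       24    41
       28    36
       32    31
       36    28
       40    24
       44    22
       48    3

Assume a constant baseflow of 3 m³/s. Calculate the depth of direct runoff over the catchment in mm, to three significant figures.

Direct runoff: 0.0, 6.0, 16.0, 31.0, 50.0, 43.0, 38.0, 33.0, 28.0, 25.0, 21.0, 19.0, 0.0 m³/s; ΣQ_DR = 310.0 m³/s.
V = ΣQ_DR · Δt = 310.0 × 14400 s = 4.464 × 10^6 m³.
Over A = 158 km², depth = V / A = 28.3 mm.

d ≈ 28.3 mm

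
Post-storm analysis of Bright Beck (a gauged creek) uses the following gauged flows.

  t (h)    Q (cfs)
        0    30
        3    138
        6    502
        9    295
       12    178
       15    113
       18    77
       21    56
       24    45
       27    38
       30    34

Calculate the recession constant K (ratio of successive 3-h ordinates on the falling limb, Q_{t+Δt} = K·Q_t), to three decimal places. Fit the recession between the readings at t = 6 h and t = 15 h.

Using the recession-limb readings at t = 6 h and t = 15 h: Q falls from 502 to 113 cfs over 3 intervals.
K = (Q₂/Q₁)^(1/3) = (113/502)^(1/3) = 0.608.

K ≈ 0.608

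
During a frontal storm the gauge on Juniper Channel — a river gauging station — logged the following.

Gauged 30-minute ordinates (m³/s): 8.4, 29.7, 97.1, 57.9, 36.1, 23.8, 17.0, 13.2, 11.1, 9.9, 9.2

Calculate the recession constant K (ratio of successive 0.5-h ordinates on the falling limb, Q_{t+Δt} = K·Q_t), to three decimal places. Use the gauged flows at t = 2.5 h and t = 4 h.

K ≈ 0.776

Using the recession-limb readings at t = 2.5 h and t = 4 h: Q falls from 23.8 to 11.1 m³/s over 3 intervals.
K = (Q₂/Q₁)^(1/3) = (11.1/23.8)^(1/3) = 0.776.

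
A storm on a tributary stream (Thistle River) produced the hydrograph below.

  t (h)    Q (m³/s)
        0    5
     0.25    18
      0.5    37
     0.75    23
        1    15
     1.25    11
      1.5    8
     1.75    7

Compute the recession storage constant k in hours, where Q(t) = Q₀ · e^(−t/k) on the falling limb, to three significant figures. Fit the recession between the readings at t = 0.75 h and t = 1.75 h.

On the falling limb, Q drops from 23 to 7 m³/s between t = 0.75 h and t = 1.75 h (Δt = 1 h).
k = −Δt / ln(Q₂/Q₁) = −1 / ln(7/23) = 0.841 h.

k ≈ 0.841 h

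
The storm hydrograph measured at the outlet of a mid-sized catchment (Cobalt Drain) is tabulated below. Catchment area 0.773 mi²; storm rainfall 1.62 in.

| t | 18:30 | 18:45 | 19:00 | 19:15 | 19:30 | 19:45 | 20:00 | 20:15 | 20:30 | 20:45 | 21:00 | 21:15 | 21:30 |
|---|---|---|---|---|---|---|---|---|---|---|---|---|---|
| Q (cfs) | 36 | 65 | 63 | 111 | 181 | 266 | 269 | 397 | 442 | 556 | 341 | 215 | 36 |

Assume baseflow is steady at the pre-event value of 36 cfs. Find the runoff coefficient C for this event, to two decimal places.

ΣQ_DR = 2510 cfs; V = ΣQ_DR·Δt = 2.259 × 10^6 ft³.
Runoff depth d = V / A = 1.258 in.
C = d / P = 1.258 / 1.62 = 0.78.

C ≈ 0.78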